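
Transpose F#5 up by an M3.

A#5

The third takes the letter from F up to A.
Moving 4 semitones up from F#5 (the size of a major third) reaches A#5.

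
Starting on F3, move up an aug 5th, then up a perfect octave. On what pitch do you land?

F3 up an augmented fifth → C#4 (8 semitones).
C#4 up a perfect octave → C#5 (12 semitones).

C#5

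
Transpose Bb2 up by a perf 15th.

For a fifteenth the letter name doesn't change: still B, two octaves up.
A perfect fifteenth is 24 semitones; 24 semitones up from Bb2 gives Bb4.

Bb4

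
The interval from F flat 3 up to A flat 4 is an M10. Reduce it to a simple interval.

Each octave removed subtracts seven from the number: 10 − 7 = 3.
So a major tenth is an octave plus a major third. The quality is unchanged.

major third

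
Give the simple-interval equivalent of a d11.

Each octave removed subtracts seven from the number: 11 − 7 = 4.
So a diminished eleventh is an octave plus a diminished fourth. The quality is unchanged.

d4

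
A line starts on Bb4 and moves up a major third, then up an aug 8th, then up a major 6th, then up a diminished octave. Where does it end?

B7

Bb4 up a major third → D5 (4 semitones).
Up an augmented octave from D5: D#6 (13 semitones up).
D#6 up a major sixth → B#6 (9 semitones).
Up a diminished octave from B#6: B7 (11 semitones up).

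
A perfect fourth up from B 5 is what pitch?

Counting four letter names up from B lands on E.
A perfect fourth spans 5 semitones, so from B5 the target pitch is E6.

E 6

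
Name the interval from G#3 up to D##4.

G to D spans five letter names (G-A-B-C-D), so the interval is some kind of fifth.
The perfect fifth is 7 semitones; here we have 8, one semitone wider: augmented.

augmented fifth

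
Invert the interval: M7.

minor 2nd

Interval numbers invert to sum to nine: 7 + 2 = 9, so a seventh inverts to a second.
Quality inverts too: major becomes minor. That makes the inversion a minor second.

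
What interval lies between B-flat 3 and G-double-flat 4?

diminished 6th

B to G spans six letter names (B-C-D-E-F-G): a sixth.
A major sixth would be 9 semitones; Bb3 to Gbb4 is 7, two semitones narrower, so the interval is diminished.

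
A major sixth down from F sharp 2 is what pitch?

Six letter names down from F: A.
A major sixth spans 9 semitones, so from F#2 the target pitch is A1.

A 1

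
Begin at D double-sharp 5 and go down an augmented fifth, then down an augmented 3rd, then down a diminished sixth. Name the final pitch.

An augmented fifth down from D##5 is G#4.
G#4 down an augmented third → Eb4 (5 semitones).
Eb4 down a diminished sixth → G#3 (7 semitones).

G sharp 3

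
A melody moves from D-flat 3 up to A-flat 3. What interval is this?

perfect fifth

D to A spans five letter names (D-E-F-G-A) — that makes it a fifth of some quality.
The perfect fifth spans 7 semitones, and Db3 to Ab3 is exactly 7 semitones — so this is a perfect fifth.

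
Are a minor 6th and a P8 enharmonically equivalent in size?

No

A minor sixth spans 8 semitones; a perfect octave spans 12 semitones. They differ by 4.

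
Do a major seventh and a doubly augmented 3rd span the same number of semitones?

No

A major seventh is 11 semitones but a doubly augmented third is 6 semitones — different sizes.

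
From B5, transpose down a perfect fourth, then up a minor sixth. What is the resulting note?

D6

Down a perfect fourth from B5: F#5 (5 semitones down).
A minor sixth up from F#5 is D6.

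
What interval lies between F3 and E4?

major 7th

F to E spans seven letter names (F-G-A-B-C-D-E), so the interval is some kind of seventh.
The major seventh spans 11 semitones, and F3 to E4 is exactly 11 semitones — so this is a major seventh.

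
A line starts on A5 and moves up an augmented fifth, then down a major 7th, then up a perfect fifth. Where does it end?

C#6

A5 up an augmented fifth → E#6 (8 semitones).
Down a major seventh from E#6: F#5 (11 semitones down).
F#5 up a perfect fifth → C#6 (7 semitones).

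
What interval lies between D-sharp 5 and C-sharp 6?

m7

D to C spans seven letter names (D-E-F-G-A-B-C), so the interval is some kind of seventh.
D#5 to C#6 is 10 semitones, a half step short of the major seventh (11), so this is minor.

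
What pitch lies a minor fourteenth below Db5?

Eb3

Counting seven letter names plus an octave down from D lands on E.
Moving 22 semitones down from Db5 (the size of a minor fourteenth) reaches Eb3.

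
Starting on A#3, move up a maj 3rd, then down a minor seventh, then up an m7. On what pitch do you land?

C##4

A major third up from A#3 is C##4.
A minor seventh down from C##4 is D##3.
A minor seventh up from D##3 is C##4.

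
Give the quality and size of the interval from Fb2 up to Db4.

major 13th

F to D spans six letter names (F-G-A-B-C-D), plus an octave: a thirteenth.
Fb2 to Db4 is 21 semitones, matching the major thirteenth exactly, so the quality is major.
(Equivalently, a compound major sixth: a major sixth plus an octave.)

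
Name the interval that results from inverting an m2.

M7

The rule of nine gives the new number: 9 − 2 = 7, so a second becomes a seventh.
Quality inverts too: minor becomes major. That makes the inversion a major seventh.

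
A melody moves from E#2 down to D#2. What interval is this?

Descending from E#2 to D#2 is the same interval as ascending D#2 to E#2.
D to E spans two letter names (D-E), so the interval is some kind of second.
The major second spans 2 semitones, and D#2 to E#2 is exactly 2 semitones — so this is a major second.

M2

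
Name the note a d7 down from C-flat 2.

D 1

The seventh takes the letter from C down to D.
A diminished seventh spans 9 semitones, so from Cb2 the target pitch is D1.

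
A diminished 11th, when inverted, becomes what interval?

augmented 5th

First reduce the compound diminished eleventh to its simple form, a diminished fourth.
Interval numbers invert to sum to nine: 4 + 5 = 9, so a fourth inverts to a fifth.
The quality also flips — diminished becomes augmented — giving an augmented fifth.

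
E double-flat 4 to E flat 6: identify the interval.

E to E is the same letter name, plus 2 octaves: a fifteenth.
Ebb4 to Eb6 spans 25 semitones — one semitone wider than the perfect fifteenth (24) — giving an augmented fifteenth.
(Equivalently, a compound augmented octave: an augmented octave plus an octave.)

augmented fifteenth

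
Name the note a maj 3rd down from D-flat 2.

B-double-flat 1

The third takes the letter from D down to B.
Moving 4 semitones down from Db2 (the size of a major third) reaches Bbb1.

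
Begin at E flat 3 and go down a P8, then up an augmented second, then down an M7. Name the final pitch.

Down a perfect octave from Eb3: Eb2 (12 semitones down).
An augmented second up from Eb2 is F#2.
F#2 down a major seventh → G1 (11 semitones).

G 1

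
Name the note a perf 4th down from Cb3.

Gb2

Counting four letter names down from C lands on G.
Moving 5 semitones down from Cb3 (the size of a perfect fourth) reaches Gb2.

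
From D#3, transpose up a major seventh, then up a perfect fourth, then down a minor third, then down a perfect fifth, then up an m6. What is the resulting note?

A major seventh up from D#3 is C##4.
A perfect fourth up from C##4 is F##4.
F##4 down a minor third → D##4 (3 semitones).
A perfect fifth down from D##4 is G##3.
G##3 up a minor sixth → E#4 (8 semitones).

E#4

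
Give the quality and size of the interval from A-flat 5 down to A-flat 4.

perfect 8th

Descending from Ab5 to Ab4 is the same interval as ascending Ab4 to Ab5.
A to A is the same letter name, plus an octave — that makes it an octave of some quality.
Counting semitones, Ab4→Ab5 is 12, which is the perfect octave.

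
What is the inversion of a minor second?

M7

Interval numbers invert to sum to nine: 2 + 7 = 9, so a second inverts to a seventh.
And minor becomes major under inversion, so we get a major seventh.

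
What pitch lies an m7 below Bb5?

Counting seven letter names down from B lands on C.
Moving 10 semitones down from Bb5 (the size of a minor seventh) reaches C5.

C5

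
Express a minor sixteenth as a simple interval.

minor second

Each octave removed subtracts seven from the number: 16 − 14 = 2.
That makes a minor sixteenth a compound minor second — 2 octaves plus a minor second.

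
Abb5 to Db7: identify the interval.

A to D spans four letter names (A-B-C-D), plus an octave — that makes it an eleventh of some quality.
A perfect eleventh would be 17 semitones; Abb5 to Db7 is 18, one semitone wider, so the interval is augmented.
(Equivalently, a compound augmented fourth: an augmented fourth plus an octave.)

A11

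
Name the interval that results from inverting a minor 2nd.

Inverted interval numbers add to nine, so a second pairs with a seventh (2 + 7 = 9).
Quality inverts too: minor becomes major. That makes the inversion a major seventh.

major 7th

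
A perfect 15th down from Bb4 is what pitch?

The letter stays B (same as the start), shifted two octaves down.
A perfect fifteenth is 24 semitones; 24 semitones down from Bb4 gives Bb2.

Bb2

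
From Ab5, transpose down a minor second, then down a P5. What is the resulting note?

Ab5 down a minor second → G5 (1 semitone).
A perfect fifth down from G5 is C5.

C5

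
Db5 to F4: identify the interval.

minor 6th

Descending from Db5 to F4 is the same interval as ascending F4 to Db5.
F to D spans six letter names (F-G-A-B-C-D): a sixth.
At 8 semitones, F4→Db5 falls one short of a major sixth: minor.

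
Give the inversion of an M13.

m3

First reduce the compound major thirteenth to its simple form, a major sixth.
Inverted interval numbers add to nine, so a sixth pairs with a third (6 + 3 = 9).
The quality also flips — major becomes minor — giving a minor third.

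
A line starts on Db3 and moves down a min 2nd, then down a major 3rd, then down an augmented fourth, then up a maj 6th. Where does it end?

Db3 down a minor second → C3 (1 semitone).
Down a major third from C3: Ab2 (4 semitones down).
An augmented fourth down from Ab2 is Ebb2.
A major sixth up from Ebb2 is Cb3.

Cb3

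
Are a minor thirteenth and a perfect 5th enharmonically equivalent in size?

No

A minor thirteenth spans 20 semitones; a perfect fifth spans 7 semitones. They differ by 13.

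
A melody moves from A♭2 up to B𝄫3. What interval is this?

A to B spans two letter names (A-B), plus an octave — that makes it a ninth of some quality.
Ab2 to Bbb3 is 13 semitones, a half step short of the major ninth (14), so this is minor.
(Equivalently, a compound minor second: a minor second plus an octave.)

minor ninth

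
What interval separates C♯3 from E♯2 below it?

Descending from C#3 to E#2 is the same interval as ascending E#2 to C#3.
E to C spans six letter names (E-F-G-A-B-C): a sixth.
At 8 semitones, E#2→C#3 falls one short of a major sixth: minor.

m6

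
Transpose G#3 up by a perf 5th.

Counting five letter names up from G lands on D.
A perfect fifth is 7 semitones; 7 semitones up from G#3 gives D#4.

D#4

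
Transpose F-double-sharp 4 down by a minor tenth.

D-double-sharp 3

Counting three letter names plus an octave down from F lands on D.
A minor tenth is 15 semitones; 15 semitones down from F##4 gives D##3.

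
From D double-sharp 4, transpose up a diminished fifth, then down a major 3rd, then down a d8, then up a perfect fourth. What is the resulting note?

B sharp 3

A diminished fifth up from D##4 is A#4.
Down a major third from A#4: F#4 (4 semitones down).
A diminished octave down from F#4 is F##3.
F##3 up a perfect fourth → B#3 (5 semitones).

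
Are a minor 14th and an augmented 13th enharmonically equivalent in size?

Yes

Both span 22 semitones: a minor fourteenth and an augmented thirteenth are the same chromatic distance.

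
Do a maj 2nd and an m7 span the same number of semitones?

2 semitones (major second) vs 10 semitones (minor seventh): not equal.

No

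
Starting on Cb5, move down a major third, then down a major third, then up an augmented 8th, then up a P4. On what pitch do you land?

Cb5 down a major third → Abb4 (4 semitones).
Abb4 down a major third → Fbb4 (4 semitones).
An augmented octave up from Fbb4 is Fb5.
Up a perfect fourth from Fb5: Bbb5 (5 semitones up).

Bbb5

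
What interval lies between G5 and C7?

G to C spans four letter names (G-A-B-C), plus an octave, so the interval is some kind of eleventh.
Counting semitones, G5→C7 is 17, which is the perfect eleventh.
(Equivalently, a compound perfect fourth: a perfect fourth plus an octave.)

perfect eleventh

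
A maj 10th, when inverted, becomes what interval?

First reduce the compound major tenth to its simple form, a major third.
The rule of nine gives the new number: 9 − 3 = 6, so a third becomes a sixth.
And major becomes minor under inversion, so we get a minor sixth.

m6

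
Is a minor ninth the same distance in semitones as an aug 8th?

A minor ninth spans 13 semitones, and an augmented octave also spans 13 semitones — they're enharmonic.

Yes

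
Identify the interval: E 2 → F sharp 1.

m7

Descending from E2 to F#1 is the same interval as ascending F#1 to E2.
F to E spans seven letter names (F-G-A-B-C-D-E): a seventh.
A major seventh would be 11 semitones, but F#1 to E2 is 10 — one semitone narrower, making it a minor seventh.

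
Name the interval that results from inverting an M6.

m3

The rule of nine gives the new number: 9 − 6 = 3, so a sixth becomes a third.
And major becomes minor under inversion, so we get a minor third.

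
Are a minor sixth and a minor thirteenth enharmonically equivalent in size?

A minor sixth spans 8 semitones; a minor thirteenth spans 20 semitones. They differ by 12.

No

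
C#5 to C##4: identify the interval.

Descending from C#5 to C##4 is the same interval as ascending C##4 to C#5.
C to C is the same letter name, plus an octave — that makes it an octave of some quality.
The perfect octave is 12 semitones; here we have 11, one semitone narrower: diminished.

diminished octave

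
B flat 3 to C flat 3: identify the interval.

Descending from Bb3 to Cb3 is the same interval as ascending Cb3 to Bb3.
C to B spans seven letter names (C-D-E-F-G-A-B): a seventh.
Cb3 to Bb3 is 11 semitones, matching the major seventh exactly, so the quality is major.

major seventh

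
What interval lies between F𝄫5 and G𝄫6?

major ninth

F to G spans two letter names (F-G), plus an octave, so the interval is some kind of ninth.
Fbb5 to Gbb6 is 14 semitones, matching the major ninth exactly, so the quality is major.
(Equivalently, a compound major second: a major second plus an octave.)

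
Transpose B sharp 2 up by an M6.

G double-sharp 3

The sixth takes the letter from B up to G.
A major sixth spans 9 semitones, so from B#2 the target pitch is G##3.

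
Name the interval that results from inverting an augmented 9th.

First reduce the compound augmented ninth to its simple form, an augmented second.
The rule of nine gives the new number: 9 − 2 = 7, so a second becomes a seventh.
And augmented becomes diminished under inversion, so we get a diminished seventh.

diminished 7th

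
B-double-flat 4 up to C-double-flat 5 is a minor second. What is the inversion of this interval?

major seventh

Interval numbers invert to sum to nine: 2 + 7 = 9, so a second inverts to a seventh.
The quality also flips — minor becomes major — giving a major seventh.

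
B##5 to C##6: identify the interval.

m2

B to C spans two letter names (B-C), so the interval is some kind of second.
A major second would be 2 semitones, but B##5 to C##6 is 1 — one semitone narrower, making it a minor second.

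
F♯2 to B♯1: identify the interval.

Descending from F#2 to B#1 is the same interval as ascending B#1 to F#2.
B to F spans five letter names (B-C-D-E-F), so the interval is some kind of fifth.
A perfect fifth would be 7 semitones; B#1 to F#2 is 6, one semitone narrower, so the interval is diminished.

d5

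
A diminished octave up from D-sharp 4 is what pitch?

An octave keeps the letter name D, an octave up from D.
Moving 11 semitones up from D#4 (the size of a diminished octave) reaches D5.

D 5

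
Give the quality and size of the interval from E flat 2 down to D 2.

Descending from Eb2 to D2 is the same interval as ascending D2 to Eb2.
D to E spans two letter names (D-E), so the interval is some kind of second.
D2 to Eb2 is 1 semitone, a half step short of the major second (2), so this is minor.

m2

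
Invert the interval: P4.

Interval numbers invert to sum to nine: 4 + 5 = 9, so a fourth inverts to a fifth.
Quality inverts too: perfect stays perfect. That makes the inversion a perfect fifth.

P5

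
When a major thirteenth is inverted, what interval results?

First reduce the compound major thirteenth to its simple form, a major sixth.
The rule of nine gives the new number: 9 − 6 = 3, so a sixth becomes a third.
And major becomes minor under inversion, so we get a minor third.

m3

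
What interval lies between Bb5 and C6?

major second

B to C spans two letter names (B-C): a second.
Bb5 to C6 is 2 semitones, matching the major second exactly, so the quality is major.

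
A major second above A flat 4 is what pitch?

B flat 4

The second takes the letter from A up to B.
A major second is 2 semitones; 2 semitones up from Ab4 gives Bb4.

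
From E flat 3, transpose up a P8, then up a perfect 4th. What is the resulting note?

A flat 4

Up a perfect octave from Eb3: Eb4 (12 semitones up).
A perfect fourth up from Eb4 is Ab4.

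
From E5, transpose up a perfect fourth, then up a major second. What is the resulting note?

E5 up a perfect fourth → A5 (5 semitones).
A5 up a major second → B5 (2 semitones).

B5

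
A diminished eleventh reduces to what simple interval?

Take out an octave (7 from the number): 11 − 7 = 4.
So a diminished eleventh is an octave plus a diminished fourth. The quality is unchanged.

diminished 4th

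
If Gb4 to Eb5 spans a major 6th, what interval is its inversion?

Inverted interval numbers add to nine, so a sixth pairs with a third (6 + 3 = 9).
And major becomes minor under inversion, so we get a minor third.

minor 3rd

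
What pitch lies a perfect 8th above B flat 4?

B flat 5

The letter stays B (same as the start), shifted an octave up.
A perfect octave spans 12 semitones, so from Bb4 the target pitch is Bb5.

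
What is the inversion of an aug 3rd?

The rule of nine gives the new number: 9 − 3 = 6, so a third becomes a sixth.
Quality inverts too: augmented becomes diminished. That makes the inversion a diminished sixth.

d6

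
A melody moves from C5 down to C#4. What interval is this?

Descending from C5 to C#4 is the same interval as ascending C#4 to C5.
C to C is the same letter name, plus an octave — that makes it an octave of some quality.
A perfect octave would be 12 semitones; C#4 to C5 is 11, one semitone narrower, so the interval is diminished.

diminished octave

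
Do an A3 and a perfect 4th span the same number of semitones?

An augmented third spans 5 semitones, and a perfect fourth also spans 5 semitones — they're enharmonic.

Yes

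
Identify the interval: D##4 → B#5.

minor thirteenth

D to B spans six letter names (D-E-F-G-A-B), plus an octave, so the interval is some kind of thirteenth.
A major thirteenth would be 21 semitones, but D##4 to B#5 is 20 — one semitone narrower, making it a minor thirteenth.
(Equivalently, a compound minor sixth: a minor sixth plus an octave.)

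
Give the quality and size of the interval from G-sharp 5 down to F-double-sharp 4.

Descending from G#5 to F##4 is the same interval as ascending F##4 to G#5.
F to G spans two letter names (F-G), plus an octave — that makes it a ninth of some quality.
F##4 to G#5 is 13 semitones, a half step short of the major ninth (14), so this is minor.
(Equivalently, a compound minor second: a minor second plus an octave.)

minor ninth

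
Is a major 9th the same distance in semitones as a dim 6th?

No

A major ninth is 14 semitones but a diminished sixth is 7 semitones — different sizes.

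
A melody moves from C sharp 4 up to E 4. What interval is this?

C to E spans three letter names (C-D-E): a third.
C#4 to E4 is 3 semitones, a half step short of the major third (4), so this is minor.

minor third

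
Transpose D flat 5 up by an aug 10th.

F sharp 6

Counting three letter names plus an octave up from D lands on F.
An augmented tenth spans 17 semitones, so from Db5 the target pitch is F#6.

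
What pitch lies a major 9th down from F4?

Eb3

Two letters down from F (plus an octave) reaches E.
A major ninth spans 14 semitones, so from F4 the target pitch is Eb3.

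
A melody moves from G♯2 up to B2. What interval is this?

G to B spans three letter names (G-A-B): a third.
At 3 semitones, G#2→B2 falls one short of a major third: minor.

m3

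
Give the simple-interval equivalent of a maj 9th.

M2

Subtracting seven from the interval number removes an octave: 9 − 7 = 2.
So a major ninth is an octave plus a major second. The quality is unchanged.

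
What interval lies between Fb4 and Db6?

major thirteenth

F to D spans six letter names (F-G-A-B-C-D), plus an octave, so the interval is some kind of thirteenth.
The major thirteenth spans 21 semitones, and Fb4 to Db6 is exactly 21 semitones — so this is a major thirteenth.
(Equivalently, a compound major sixth: a major sixth plus an octave.)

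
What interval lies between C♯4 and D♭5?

diminished ninth

C to D spans two letter names (C-D), plus an octave, so the interval is some kind of ninth.
C#4 to Db5 spans 12 semitones — two semitones narrower than the major ninth (14) — giving a diminished ninth.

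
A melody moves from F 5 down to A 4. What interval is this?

minor sixth

Descending from F5 to A4 is the same interval as ascending A4 to F5.
A to F spans six letter names (A-B-C-D-E-F): a sixth.
At 8 semitones, A4→F5 falls one short of a major sixth: minor.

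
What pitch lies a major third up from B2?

Three letter names up from B: D.
Moving 4 semitones up from B2 (the size of a major third) reaches D#3.

D#3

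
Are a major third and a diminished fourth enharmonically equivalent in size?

A major third = 4 semitones = a diminished fourth; enharmonically equal.

Yes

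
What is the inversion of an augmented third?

diminished 6th

Interval numbers invert to sum to nine: 3 + 6 = 9, so a third inverts to a sixth.
And augmented becomes diminished under inversion, so we get a diminished sixth.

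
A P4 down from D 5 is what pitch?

The fourth takes the letter from D down to A.
A perfect fourth is 5 semitones; 5 semitones down from D5 gives A4.

A 4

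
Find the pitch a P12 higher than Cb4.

The twelfth's letter: C up five letter names plus an octave → G.
A perfect twelfth is 19 semitones; 19 semitones up from Cb4 gives Gb5.

Gb5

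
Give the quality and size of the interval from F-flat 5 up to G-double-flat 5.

F to G spans two letter names (F-G) — that makes it a second of some quality.
At 1 semitone, Fb5→Gbb5 falls one short of a major second: minor.

m2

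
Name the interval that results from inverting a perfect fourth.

P5

Interval numbers invert to sum to nine: 4 + 5 = 9, so a fourth inverts to a fifth.
Quality inverts too: perfect stays perfect. That makes the inversion a perfect fifth.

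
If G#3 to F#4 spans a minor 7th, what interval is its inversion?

Inverted interval numbers add to nine, so a seventh pairs with a second (7 + 2 = 9).
Quality inverts too: minor becomes major. That makes the inversion a major second.

major 2nd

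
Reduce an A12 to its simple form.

A5

Subtracting seven from the interval number removes an octave: 12 − 7 = 5.
So an augmented twelfth is an octave plus an augmented fifth. The quality is unchanged.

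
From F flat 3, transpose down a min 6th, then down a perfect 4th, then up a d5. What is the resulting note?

Fb3 down a minor sixth → Ab2 (8 semitones).
Down a perfect fourth from Ab2: Eb2 (5 semitones down).
Up a diminished fifth from Eb2: Bbb2 (6 semitones up).

B double-flat 2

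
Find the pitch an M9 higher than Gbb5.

Two letters up from G (plus an octave) reaches A.
Moving 14 semitones up from Gbb5 (the size of a major ninth) reaches Abb6.

Abb6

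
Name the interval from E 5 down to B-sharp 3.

diminished 11th

Descending from E5 to B#3 is the same interval as ascending B#3 to E5.
B to E spans four letter names (B-C-D-E), plus an octave: an eleventh.
The perfect eleventh is 17 semitones; here we have 16, one semitone narrower: diminished.
(Equivalently, a compound diminished fourth: a diminished fourth plus an octave.)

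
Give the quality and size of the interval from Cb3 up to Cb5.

C to C is the same letter name, plus 2 octaves — that makes it a fifteenth of some quality.
Counting semitones, Cb3→Cb5 is 24, which is the perfect fifteenth.
(Equivalently, a compound perfect octave: a perfect octave plus an octave.)

perfect fifteenth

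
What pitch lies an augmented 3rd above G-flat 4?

The third takes the letter from G up to B.
An augmented third is 5 semitones; 5 semitones up from Gb4 gives B4.

B 4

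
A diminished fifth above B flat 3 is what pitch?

F flat 4

Counting five letter names up from B lands on F.
A diminished fifth is 6 semitones; 6 semitones up from Bb3 gives Fb4.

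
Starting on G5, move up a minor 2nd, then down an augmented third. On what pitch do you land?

A minor second up from G5 is Ab5.
Down an augmented third from Ab5: Fbb5 (5 semitones down).

Fbb5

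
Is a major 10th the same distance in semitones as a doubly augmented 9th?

Yes

Both span 16 semitones: a major tenth and a doubly augmented ninth are the same chromatic distance.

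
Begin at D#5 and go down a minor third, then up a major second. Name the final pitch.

A minor third down from D#5 is B#4.
B#4 up a major second → C##5 (2 semitones).

C##5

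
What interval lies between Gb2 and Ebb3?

G to E spans six letter names (G-A-B-C-D-E), so the interval is some kind of sixth.
Gb2 to Ebb3 is 8 semitones, a half step short of the major sixth (9), so this is minor.

minor sixth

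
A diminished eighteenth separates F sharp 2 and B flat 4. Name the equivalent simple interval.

Subtracting seven from the interval number removes an octave: 18 − 14 = 4.
So a diminished eighteenth is 2 octaves plus a diminished fourth. The quality is unchanged.

diminished 4th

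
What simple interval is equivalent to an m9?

minor second

Each octave removed subtracts seven from the number: 9 − 7 = 2.
Quality carries through unchanged, so the simple form is a minor second.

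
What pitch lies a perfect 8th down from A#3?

For an octave the letter name doesn't change: still A, an octave down.
Moving 12 semitones down from A#3 (the size of a perfect octave) reaches A#2.

A#2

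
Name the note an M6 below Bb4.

Db4

The sixth takes the letter from B down to D.
A major sixth spans 9 semitones, so from Bb4 the target pitch is Db4.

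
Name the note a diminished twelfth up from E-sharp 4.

Five letters up from E (plus an octave) reaches B.
A diminished twelfth is 18 semitones; 18 semitones up from E#4 gives B5.

B 5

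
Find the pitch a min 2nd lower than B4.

A#4

The second takes the letter from B down to A.
A minor second is 1 semitone; 1 semitone down from B4 gives A#4.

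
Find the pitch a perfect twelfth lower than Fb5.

Bbb3

Counting five letter names plus an octave down from F lands on B.
Moving 19 semitones down from Fb5 (the size of a perfect twelfth) reaches Bbb3.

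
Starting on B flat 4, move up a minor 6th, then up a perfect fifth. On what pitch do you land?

Up a minor sixth from Bb4: Gb5 (8 semitones up).
Gb5 up a perfect fifth → Db6 (7 semitones).

D flat 6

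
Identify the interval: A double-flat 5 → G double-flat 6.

A to G spans seven letter names (A-B-C-D-E-F-G): a seventh.
At 10 semitones, Abb5→Gbb6 falls one short of a major seventh: minor.

minor 7th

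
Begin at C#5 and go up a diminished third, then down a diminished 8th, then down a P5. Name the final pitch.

C#5 up a diminished third → Eb5 (2 semitones).
A diminished octave down from Eb5 is E4.
A perfect fifth down from E4 is A3.

A3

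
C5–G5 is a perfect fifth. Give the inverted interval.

P4

Interval numbers invert to sum to nine: 5 + 4 = 9, so a fifth inverts to a fourth.
Quality inverts too: perfect stays perfect. That makes the inversion a perfect fourth.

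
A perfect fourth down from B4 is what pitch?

F#4

Four letter names down from B: F.
A perfect fourth spans 5 semitones, so from B4 the target pitch is F#4.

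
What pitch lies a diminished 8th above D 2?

An octave keeps the letter name D, an octave up from D.
Moving 11 semitones up from D2 (the size of a diminished octave) reaches Db3.

D-flat 3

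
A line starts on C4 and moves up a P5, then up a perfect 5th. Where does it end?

D5

A perfect fifth up from C4 is G4.
A perfect fifth up from G4 is D5.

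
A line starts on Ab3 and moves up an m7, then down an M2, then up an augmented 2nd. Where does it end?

G4

A minor seventh up from Ab3 is Gb4.
A major second down from Gb4 is Fb4.
Fb4 up an augmented second → G4 (3 semitones).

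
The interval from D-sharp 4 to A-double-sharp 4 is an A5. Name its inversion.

Inverted interval numbers add to nine, so a fifth pairs with a fourth (5 + 4 = 9).
And augmented becomes diminished under inversion, so we get a diminished fourth.

diminished 4th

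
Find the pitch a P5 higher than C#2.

G#2

The fifth takes the letter from C up to G.
A perfect fifth spans 7 semitones, so from C#2 the target pitch is G#2.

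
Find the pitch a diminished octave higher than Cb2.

For an octave the letter name doesn't change: still C, an octave up.
A diminished octave spans 11 semitones, so from Cb2 the target pitch is Cbb3.

Cbb3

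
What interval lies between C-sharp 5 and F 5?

C to F spans four letter names (C-D-E-F) — that makes it a fourth of some quality.
A perfect fourth would be 5 semitones; C#5 to F5 is 4, one semitone narrower, so the interval is diminished.

diminished fourth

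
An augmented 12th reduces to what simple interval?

augmented fifth

Take out an octave (7 from the number): 12 − 7 = 5.
So an augmented twelfth is an octave plus an augmented fifth. The quality is unchanged.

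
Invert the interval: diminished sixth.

augmented third

Interval numbers invert to sum to nine: 6 + 3 = 9, so a sixth inverts to a third.
And diminished becomes augmented under inversion, so we get an augmented third.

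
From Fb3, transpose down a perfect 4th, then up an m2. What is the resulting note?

Fb3 down a perfect fourth → Cb3 (5 semitones).
Up a minor second from Cb3: Dbb3 (1 semitone up).

Dbb3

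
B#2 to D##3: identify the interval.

B to D spans three letter names (B-C-D), so the interval is some kind of third.
The major third spans 4 semitones, and B#2 to D##3 is exactly 4 semitones — so this is a major third.

major third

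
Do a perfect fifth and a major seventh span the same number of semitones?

No

A perfect fifth is 7 semitones but a major seventh is 11 semitones — different sizes.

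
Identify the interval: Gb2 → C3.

augmented fourth

G to C spans four letter names (G-A-B-C) — that makes it a fourth of some quality.
The perfect fourth is 5 semitones; here we have 6, one semitone wider: augmented.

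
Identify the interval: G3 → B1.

minor thirteenth

Descending from G3 to B1 is the same interval as ascending B1 to G3.
B to G spans six letter names (B-C-D-E-F-G), plus an octave, so the interval is some kind of thirteenth.
B1 to G3 is 20 semitones, a half step short of the major thirteenth (21), so this is minor.
(Equivalently, a compound minor sixth: a minor sixth plus an octave.)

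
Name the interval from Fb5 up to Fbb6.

diminished 8th

F to F is the same letter name, plus an octave — that makes it an octave of some quality.
A perfect octave would be 12 semitones; Fb5 to Fbb6 is 11, one semitone narrower, so the interval is diminished.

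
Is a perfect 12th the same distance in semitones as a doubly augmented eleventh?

Both span 19 semitones: a perfect twelfth and a doubly augmented eleventh are the same chromatic distance.

Yes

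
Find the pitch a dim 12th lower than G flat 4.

C 3

Counting five letter names plus an octave down from G lands on C.
A diminished twelfth spans 18 semitones, so from Gb4 the target pitch is C3.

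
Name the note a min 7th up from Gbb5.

Seven letter names up from G: F.
Moving 10 semitones up from Gbb5 (the size of a minor seventh) reaches Fbb6.

Fbb6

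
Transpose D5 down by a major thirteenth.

F3

Six letters down from D (plus an octave) reaches F.
A major thirteenth spans 21 semitones, so from D5 the target pitch is F3.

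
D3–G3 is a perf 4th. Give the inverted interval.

Inverted interval numbers add to nine, so a fourth pairs with a fifth (4 + 5 = 9).
And perfect stays perfect under inversion, so we get a perfect fifth.

perfect fifth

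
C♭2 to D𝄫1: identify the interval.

Descending from Cb2 to Dbb1 is the same interval as ascending Dbb1 to Cb2.
D to C spans seven letter names (D-E-F-G-A-B-C) — that makes it a seventh of some quality.
The major seventh spans 11 semitones, and Dbb1 to Cb2 is exactly 11 semitones — so this is a major seventh.

major seventh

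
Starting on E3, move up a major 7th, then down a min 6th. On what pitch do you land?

Up a major seventh from E3: D#4 (11 semitones up).
D#4 down a minor sixth → F##3 (8 semitones).

F##3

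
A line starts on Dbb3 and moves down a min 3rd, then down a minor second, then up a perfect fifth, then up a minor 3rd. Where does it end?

Down a minor third from Dbb3: Bbb2 (3 semitones down).
Down a minor second from Bbb2: Ab2 (1 semitone down).
Up a perfect fifth from Ab2: Eb3 (7 semitones up).
Eb3 up a minor third → Gb3 (3 semitones).

Gb3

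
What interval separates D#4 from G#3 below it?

perfect fifth

Descending from D#4 to G#3 is the same interval as ascending G#3 to D#4.
G to D spans five letter names (G-A-B-C-D) — that makes it a fifth of some quality.
G#3 to D#4 is 7 semitones, matching the perfect fifth exactly, so the quality is perfect.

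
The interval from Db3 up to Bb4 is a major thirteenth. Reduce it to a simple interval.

Each octave removed subtracts seven from the number: 13 − 7 = 6.
That makes a major thirteenth a compound major sixth — an octave plus a major sixth.

major 6th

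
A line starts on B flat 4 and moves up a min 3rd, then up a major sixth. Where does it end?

A minor third up from Bb4 is Db5.
Db5 up a major sixth → Bb5 (9 semitones).

B flat 5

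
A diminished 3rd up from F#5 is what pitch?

Ab5

The third takes the letter from F up to A.
A diminished third spans 2 semitones, so from F#5 the target pitch is Ab5.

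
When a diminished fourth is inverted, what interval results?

Interval numbers invert to sum to nine: 4 + 5 = 9, so a fourth inverts to a fifth.
The quality also flips — diminished becomes augmented — giving an augmented fifth.

augmented 5th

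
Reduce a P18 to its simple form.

Take out 2 octaves (14 from the number): 18 − 14 = 4.
Quality carries through unchanged, so the simple form is a perfect fourth.

perfect 4th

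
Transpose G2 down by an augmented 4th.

Db2

Counting four letter names down from G lands on D.
An augmented fourth spans 6 semitones, so from G2 the target pitch is Db2.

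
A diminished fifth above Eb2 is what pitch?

Bbb2

Five letter names up from E: B.
A diminished fifth spans 6 semitones, so from Eb2 the target pitch is Bbb2.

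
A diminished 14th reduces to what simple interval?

d7

Take out an octave (7 from the number): 14 − 7 = 7.
Quality carries through unchanged, so the simple form is a diminished seventh.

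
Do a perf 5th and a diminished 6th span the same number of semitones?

Yes

Both span 7 semitones: a perfect fifth and a diminished sixth are the same chromatic distance.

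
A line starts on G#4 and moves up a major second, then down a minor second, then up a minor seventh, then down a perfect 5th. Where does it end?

G#4 up a major second → A#4 (2 semitones).
A#4 down a minor second → G##4 (1 semitone).
G##4 up a minor seventh → F##5 (10 semitones).
A perfect fifth down from F##5 is B#4.

B#4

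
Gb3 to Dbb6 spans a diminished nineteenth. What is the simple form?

Each octave removed subtracts seven from the number: 19 − 14 = 5.
Quality carries through unchanged, so the simple form is a diminished fifth.

diminished 5th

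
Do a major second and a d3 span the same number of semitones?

Both span 2 semitones: a major second and a diminished third are the same chromatic distance.

Yes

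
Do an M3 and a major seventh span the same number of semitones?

No

4 semitones (major third) vs 11 semitones (major seventh): not equal.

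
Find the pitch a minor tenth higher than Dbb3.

Fbb4

Three letters up from D (plus an octave) reaches F.
A minor tenth spans 15 semitones, so from Dbb3 the target pitch is Fbb4.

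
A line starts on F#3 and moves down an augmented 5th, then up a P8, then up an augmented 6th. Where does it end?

Down an augmented fifth from F#3: Bb2 (8 semitones down).
A perfect octave up from Bb2 is Bb3.
Bb3 up an augmented sixth → G#4 (10 semitones).

G#4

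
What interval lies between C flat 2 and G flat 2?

C to G spans five letter names (C-D-E-F-G) — that makes it a fifth of some quality.
The perfect fifth spans 7 semitones, and Cb2 to Gb2 is exactly 7 semitones — so this is a perfect fifth.

P5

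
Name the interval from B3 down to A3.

Descending from B3 to A3 is the same interval as ascending A3 to B3.
A to B spans two letter names (A-B), so the interval is some kind of second.
A3 to B3 is 2 semitones, matching the major second exactly, so the quality is major.

major 2nd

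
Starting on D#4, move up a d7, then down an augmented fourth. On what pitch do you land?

Gb4

A diminished seventh up from D#4 is C5.
An augmented fourth down from C5 is Gb4.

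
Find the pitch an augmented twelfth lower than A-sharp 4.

Counting five letter names plus an octave down from A lands on D.
An augmented twelfth spans 20 semitones, so from A#4 the target pitch is D3.

D 3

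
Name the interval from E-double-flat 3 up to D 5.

augmented 14th

E to D spans seven letter names (E-F-G-A-B-C-D), plus an octave — that makes it a fourteenth of some quality.
The major fourteenth is 23 semitones; here we have 24, one semitone wider: augmented.
(Equivalently, a compound augmented seventh: an augmented seventh plus an octave.)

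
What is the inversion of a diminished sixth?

The rule of nine gives the new number: 9 − 6 = 3, so a sixth becomes a third.
The quality also flips — diminished becomes augmented — giving an augmented third.

augmented 3rd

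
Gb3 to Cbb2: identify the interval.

A12

Descending from Gb3 to Cbb2 is the same interval as ascending Cbb2 to Gb3.
C to G spans five letter names (C-D-E-F-G), plus an octave: a twelfth.
A perfect twelfth would be 19 semitones; Cbb2 to Gb3 is 20, one semitone wider, so the interval is augmented.
(Equivalently, a compound augmented fifth: an augmented fifth plus an octave.)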